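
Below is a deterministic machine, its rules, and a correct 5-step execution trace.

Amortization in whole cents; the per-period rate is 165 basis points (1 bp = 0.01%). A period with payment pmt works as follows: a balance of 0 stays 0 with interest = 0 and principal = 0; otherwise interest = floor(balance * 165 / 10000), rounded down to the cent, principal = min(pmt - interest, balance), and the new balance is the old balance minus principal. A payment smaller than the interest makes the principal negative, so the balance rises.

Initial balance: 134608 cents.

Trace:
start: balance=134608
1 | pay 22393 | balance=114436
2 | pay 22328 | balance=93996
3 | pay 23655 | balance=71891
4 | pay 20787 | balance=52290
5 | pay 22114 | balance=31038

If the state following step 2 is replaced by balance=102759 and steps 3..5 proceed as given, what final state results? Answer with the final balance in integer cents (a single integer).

state after step 2 := balance=102759
3 | pay 23655 | balance=80799
4 | pay 20787 | balance=61345
5 | pay 22114 | balance=40243

40243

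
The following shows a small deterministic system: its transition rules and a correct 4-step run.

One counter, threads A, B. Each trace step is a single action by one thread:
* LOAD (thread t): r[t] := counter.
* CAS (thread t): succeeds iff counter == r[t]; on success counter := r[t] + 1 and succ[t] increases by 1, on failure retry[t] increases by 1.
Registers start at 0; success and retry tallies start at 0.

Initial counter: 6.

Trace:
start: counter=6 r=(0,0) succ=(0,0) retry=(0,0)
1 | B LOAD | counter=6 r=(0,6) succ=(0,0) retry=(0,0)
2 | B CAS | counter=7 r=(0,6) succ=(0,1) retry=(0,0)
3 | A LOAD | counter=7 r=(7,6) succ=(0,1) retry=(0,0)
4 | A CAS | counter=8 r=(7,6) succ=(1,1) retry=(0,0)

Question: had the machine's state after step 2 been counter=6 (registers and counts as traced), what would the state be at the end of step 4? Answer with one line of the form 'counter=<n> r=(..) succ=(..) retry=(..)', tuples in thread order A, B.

counter=7 r=(6,6) succ=(1,1) retry=(0,0)

state after step 2 := counter=6 r=(0,6) succ=(0,1) retry=(0,0)
3 | A LOAD | counter=6 r=(6,6) succ=(0,1) retry=(0,0)
4 | A CAS | counter=7 r=(6,6) succ=(1,1) retry=(0,0)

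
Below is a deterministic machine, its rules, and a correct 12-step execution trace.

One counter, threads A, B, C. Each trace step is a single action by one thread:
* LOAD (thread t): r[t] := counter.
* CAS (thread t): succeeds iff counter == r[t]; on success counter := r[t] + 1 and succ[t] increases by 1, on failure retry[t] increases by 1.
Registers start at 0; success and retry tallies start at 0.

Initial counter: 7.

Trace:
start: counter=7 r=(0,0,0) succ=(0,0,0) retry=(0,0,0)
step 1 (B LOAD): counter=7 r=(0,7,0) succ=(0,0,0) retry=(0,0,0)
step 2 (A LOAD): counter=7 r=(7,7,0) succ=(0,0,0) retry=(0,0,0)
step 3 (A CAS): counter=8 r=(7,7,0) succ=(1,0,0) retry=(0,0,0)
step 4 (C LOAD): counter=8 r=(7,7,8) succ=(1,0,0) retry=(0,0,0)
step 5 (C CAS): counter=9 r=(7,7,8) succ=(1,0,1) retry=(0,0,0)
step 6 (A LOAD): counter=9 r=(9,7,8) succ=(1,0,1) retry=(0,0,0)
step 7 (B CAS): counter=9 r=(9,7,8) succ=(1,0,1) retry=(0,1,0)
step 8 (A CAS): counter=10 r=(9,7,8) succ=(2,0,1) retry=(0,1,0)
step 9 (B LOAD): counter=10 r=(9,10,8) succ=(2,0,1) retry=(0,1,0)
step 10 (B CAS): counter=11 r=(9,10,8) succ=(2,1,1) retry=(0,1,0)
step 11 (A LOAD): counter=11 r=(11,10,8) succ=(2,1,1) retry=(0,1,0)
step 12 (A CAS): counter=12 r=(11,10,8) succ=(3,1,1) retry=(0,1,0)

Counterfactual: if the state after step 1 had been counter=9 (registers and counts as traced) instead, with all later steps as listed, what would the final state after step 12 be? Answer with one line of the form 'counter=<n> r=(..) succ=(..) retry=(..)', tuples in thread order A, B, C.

state after step 1 := counter=9 r=(0,7,0) succ=(0,0,0) retry=(0,0,0)
step 2 (A LOAD): counter=9 r=(9,7,0) succ=(0,0,0) retry=(0,0,0)
step 3 (A CAS): counter=10 r=(9,7,0) succ=(1,0,0) retry=(0,0,0)
step 4 (C LOAD): counter=10 r=(9,7,10) succ=(1,0,0) retry=(0,0,0)
step 5 (C CAS): counter=11 r=(9,7,10) succ=(1,0,1) retry=(0,0,0)
step 6 (A LOAD): counter=11 r=(11,7,10) succ=(1,0,1) retry=(0,0,0)
step 7 (B CAS): counter=11 r=(11,7,10) succ=(1,0,1) retry=(0,1,0)
step 8 (A CAS): counter=12 r=(11,7,10) succ=(2,0,1) retry=(0,1,0)
step 9 (B LOAD): counter=12 r=(11,12,10) succ=(2,0,1) retry=(0,1,0)
step 10 (B CAS): counter=13 r=(11,12,10) succ=(2,1,1) retry=(0,1,0)
step 11 (A LOAD): counter=13 r=(13,12,10) succ=(2,1,1) retry=(0,1,0)
step 12 (A CAS): counter=14 r=(13,12,10) succ=(3,1,1) retry=(0,1,0)

counter=14 r=(13,12,10) succ=(3,1,1) retry=(0,1,0)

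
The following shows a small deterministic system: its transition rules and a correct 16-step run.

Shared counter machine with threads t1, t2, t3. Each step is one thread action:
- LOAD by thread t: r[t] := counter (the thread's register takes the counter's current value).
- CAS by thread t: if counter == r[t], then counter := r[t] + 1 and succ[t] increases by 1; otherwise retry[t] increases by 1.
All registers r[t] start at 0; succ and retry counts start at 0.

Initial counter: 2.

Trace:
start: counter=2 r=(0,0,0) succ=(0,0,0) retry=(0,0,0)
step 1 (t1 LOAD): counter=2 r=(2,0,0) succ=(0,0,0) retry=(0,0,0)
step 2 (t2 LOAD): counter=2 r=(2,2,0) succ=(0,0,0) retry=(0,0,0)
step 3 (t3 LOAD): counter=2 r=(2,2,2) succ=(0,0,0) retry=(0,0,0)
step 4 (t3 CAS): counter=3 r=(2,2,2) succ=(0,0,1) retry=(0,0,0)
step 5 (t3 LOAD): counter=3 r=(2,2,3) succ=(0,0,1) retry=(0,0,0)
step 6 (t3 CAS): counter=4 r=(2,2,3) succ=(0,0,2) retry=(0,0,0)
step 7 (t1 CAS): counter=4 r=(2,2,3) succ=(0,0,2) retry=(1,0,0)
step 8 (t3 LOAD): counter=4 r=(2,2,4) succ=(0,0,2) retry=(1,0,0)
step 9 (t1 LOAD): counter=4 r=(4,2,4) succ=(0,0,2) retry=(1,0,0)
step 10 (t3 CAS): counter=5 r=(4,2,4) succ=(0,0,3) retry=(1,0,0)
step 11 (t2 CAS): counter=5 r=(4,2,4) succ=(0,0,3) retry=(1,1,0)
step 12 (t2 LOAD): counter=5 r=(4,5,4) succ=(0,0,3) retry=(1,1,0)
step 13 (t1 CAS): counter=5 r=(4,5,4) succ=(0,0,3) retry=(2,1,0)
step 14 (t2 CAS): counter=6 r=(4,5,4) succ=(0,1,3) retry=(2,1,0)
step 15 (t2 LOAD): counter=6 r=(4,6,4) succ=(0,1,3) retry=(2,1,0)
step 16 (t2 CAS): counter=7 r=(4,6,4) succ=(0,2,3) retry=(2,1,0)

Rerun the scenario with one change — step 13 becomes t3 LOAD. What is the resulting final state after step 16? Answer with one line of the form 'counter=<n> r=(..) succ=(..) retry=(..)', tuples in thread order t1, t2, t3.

(re-executing from step 13 with the substitution; state before step 13: counter=5 r=(4,5,4) succ=(0,0,3) retry=(1,1,0))
step 13 (t3 LOAD): counter=5 r=(4,5,5) succ=(0,0,3) retry=(1,1,0)
step 14 (t2 CAS): counter=6 r=(4,5,5) succ=(0,1,3) retry=(1,1,0)
step 15 (t2 LOAD): counter=6 r=(4,6,5) succ=(0,1,3) retry=(1,1,0)
step 16 (t2 CAS): counter=7 r=(4,6,5) succ=(0,2,3) retry=(1,1,0)

counter=7 r=(4,6,5) succ=(0,2,3) retry=(1,1,0)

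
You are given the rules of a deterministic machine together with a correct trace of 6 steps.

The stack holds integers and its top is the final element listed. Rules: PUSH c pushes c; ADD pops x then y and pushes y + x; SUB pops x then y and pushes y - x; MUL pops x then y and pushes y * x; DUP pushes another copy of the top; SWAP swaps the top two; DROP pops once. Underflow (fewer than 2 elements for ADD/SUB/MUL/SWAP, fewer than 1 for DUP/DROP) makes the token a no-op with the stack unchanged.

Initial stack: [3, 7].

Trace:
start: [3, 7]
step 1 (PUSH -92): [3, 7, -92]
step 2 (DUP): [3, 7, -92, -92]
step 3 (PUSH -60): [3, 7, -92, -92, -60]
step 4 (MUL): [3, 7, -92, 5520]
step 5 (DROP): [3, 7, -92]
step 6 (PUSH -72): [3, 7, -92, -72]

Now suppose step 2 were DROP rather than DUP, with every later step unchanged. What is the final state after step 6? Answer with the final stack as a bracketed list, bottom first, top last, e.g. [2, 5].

(re-executing from step 2 with the substitution; state before step 2: [3, 7, -92])
step 2 (DROP): [3, 7]
step 3 (PUSH -60): [3, 7, -60]
step 4 (MUL): [3, -420]
step 5 (DROP): [3]
step 6 (PUSH -72): [3, -72]

[3, -72]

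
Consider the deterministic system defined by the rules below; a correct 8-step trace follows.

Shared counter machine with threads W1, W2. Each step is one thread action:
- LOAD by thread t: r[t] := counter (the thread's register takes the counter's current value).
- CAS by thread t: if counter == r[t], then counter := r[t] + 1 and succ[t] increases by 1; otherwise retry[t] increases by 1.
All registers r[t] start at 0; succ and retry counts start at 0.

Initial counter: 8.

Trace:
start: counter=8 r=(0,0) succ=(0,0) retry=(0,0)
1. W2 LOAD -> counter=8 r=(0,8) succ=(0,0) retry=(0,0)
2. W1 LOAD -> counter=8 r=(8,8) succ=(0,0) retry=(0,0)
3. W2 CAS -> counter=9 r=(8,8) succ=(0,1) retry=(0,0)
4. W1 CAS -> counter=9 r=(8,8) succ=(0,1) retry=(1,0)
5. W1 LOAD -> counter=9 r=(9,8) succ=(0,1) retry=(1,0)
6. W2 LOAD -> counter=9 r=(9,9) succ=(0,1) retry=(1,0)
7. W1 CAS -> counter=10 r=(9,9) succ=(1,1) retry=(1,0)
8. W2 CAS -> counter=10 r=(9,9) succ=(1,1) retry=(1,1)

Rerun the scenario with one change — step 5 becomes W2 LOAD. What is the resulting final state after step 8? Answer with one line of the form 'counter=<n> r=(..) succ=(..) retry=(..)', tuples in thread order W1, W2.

(re-executing from step 5 with the substitution; state before step 5: counter=9 r=(8,8) succ=(0,1) retry=(1,0))
5. W2 LOAD -> counter=9 r=(8,9) succ=(0,1) retry=(1,0)
6. W2 LOAD -> counter=9 r=(8,9) succ=(0,1) retry=(1,0)
7. W1 CAS -> counter=9 r=(8,9) succ=(0,1) retry=(2,0)
8. W2 CAS -> counter=10 r=(8,9) succ=(0,2) retry=(2,0)

counter=10 r=(8,9) succ=(0,2) retry=(2,0)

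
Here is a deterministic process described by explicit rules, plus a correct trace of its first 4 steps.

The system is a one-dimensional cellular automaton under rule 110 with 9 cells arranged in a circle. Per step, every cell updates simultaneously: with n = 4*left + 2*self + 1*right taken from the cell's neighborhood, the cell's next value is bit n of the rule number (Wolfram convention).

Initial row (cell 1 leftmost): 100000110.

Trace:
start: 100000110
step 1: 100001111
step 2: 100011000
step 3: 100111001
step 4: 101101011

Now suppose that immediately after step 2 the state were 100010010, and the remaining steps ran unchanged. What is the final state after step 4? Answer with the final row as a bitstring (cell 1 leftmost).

state after step 2 := 100010010
step 3: 100110111
step 4: 101111100

101111100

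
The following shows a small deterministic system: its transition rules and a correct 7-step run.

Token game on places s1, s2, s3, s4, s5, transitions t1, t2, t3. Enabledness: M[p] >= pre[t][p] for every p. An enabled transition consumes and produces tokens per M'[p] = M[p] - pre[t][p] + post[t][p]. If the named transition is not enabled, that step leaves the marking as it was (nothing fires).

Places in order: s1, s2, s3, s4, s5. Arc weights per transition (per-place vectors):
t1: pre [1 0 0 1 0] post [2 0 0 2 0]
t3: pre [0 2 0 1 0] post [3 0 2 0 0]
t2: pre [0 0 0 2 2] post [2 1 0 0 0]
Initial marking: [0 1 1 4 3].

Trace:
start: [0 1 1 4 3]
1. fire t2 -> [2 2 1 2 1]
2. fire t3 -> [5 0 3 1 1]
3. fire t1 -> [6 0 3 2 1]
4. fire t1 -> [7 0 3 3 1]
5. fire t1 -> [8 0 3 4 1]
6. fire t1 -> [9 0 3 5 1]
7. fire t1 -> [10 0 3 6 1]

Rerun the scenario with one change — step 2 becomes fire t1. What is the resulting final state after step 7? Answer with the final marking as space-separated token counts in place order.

(re-executing from step 2 with the substitution; state before step 2: [2 2 1 2 1])
2. fire t1 -> [3 2 1 3 1]
3. fire t1 -> [4 2 1 4 1]
4. fire t1 -> [5 2 1 5 1]
5. fire t1 -> [6 2 1 6 1]
6. fire t1 -> [7 2 1 7 1]
7. fire t1 -> [8 2 1 8 1]

8 2 1 8 1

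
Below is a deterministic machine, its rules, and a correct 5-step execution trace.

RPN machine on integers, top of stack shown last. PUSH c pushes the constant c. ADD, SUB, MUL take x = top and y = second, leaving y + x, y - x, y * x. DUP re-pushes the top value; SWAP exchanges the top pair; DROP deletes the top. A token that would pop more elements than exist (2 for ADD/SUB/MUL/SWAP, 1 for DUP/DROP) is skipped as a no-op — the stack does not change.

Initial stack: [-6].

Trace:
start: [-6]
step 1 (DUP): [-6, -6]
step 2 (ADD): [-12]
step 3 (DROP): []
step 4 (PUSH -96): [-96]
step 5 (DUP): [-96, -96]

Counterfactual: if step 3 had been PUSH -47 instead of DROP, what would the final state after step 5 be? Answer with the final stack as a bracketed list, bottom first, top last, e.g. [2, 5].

(re-executing from step 3 with the substitution; state before step 3: [-12])
step 3 (PUSH -47): [-12, -47]
step 4 (PUSH -96): [-12, -47, -96]
step 5 (DUP): [-12, -47, -96, -96]

[-12, -47, -96, -96]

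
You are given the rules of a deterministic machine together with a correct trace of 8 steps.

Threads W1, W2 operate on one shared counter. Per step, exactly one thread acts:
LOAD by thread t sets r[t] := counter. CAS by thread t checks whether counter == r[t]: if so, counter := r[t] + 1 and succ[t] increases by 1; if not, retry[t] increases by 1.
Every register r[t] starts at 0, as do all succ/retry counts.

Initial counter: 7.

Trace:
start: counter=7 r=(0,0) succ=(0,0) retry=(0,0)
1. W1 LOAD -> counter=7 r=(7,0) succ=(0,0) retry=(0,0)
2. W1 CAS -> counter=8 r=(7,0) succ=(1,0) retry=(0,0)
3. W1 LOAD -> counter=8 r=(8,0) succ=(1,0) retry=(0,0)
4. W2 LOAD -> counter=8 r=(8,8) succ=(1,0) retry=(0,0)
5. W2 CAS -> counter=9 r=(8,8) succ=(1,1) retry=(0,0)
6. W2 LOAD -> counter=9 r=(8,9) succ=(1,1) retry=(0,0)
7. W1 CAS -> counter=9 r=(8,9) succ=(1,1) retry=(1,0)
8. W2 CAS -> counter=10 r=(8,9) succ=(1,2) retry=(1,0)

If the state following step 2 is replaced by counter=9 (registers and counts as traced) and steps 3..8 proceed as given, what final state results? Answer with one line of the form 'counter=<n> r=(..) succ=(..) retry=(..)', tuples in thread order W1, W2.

counter=11 r=(9,10) succ=(1,2) retry=(1,0)

state after step 2 := counter=9 r=(7,0) succ=(1,0) retry=(0,0)
3. W1 LOAD -> counter=9 r=(9,0) succ=(1,0) retry=(0,0)
4. W2 LOAD -> counter=9 r=(9,9) succ=(1,0) retry=(0,0)
5. W2 CAS -> counter=10 r=(9,9) succ=(1,1) retry=(0,0)
6. W2 LOAD -> counter=10 r=(9,10) succ=(1,1) retry=(0,0)
7. W1 CAS -> counter=10 r=(9,10) succ=(1,1) retry=(1,0)
8. W2 CAS -> counter=11 r=(9,10) succ=(1,2) retry=(1,0)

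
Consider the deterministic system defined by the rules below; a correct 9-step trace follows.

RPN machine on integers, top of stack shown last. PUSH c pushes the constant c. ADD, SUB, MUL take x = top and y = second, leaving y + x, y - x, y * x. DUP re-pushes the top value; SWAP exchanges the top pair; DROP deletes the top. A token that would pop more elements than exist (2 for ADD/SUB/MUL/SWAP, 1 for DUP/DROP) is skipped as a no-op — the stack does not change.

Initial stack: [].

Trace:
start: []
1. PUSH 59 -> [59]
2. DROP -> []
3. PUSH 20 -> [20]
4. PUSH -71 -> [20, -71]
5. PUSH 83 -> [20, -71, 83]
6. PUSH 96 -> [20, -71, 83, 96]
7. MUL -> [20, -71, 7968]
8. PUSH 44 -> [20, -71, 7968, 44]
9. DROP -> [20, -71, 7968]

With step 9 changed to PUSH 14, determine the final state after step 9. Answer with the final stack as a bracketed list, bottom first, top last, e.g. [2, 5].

(re-executing from step 9 with the substitution; state before step 9: [20, -71, 7968, 44])
9. PUSH 14 -> [20, -71, 7968, 44, 14]

[20, -71, 7968, 44, 14]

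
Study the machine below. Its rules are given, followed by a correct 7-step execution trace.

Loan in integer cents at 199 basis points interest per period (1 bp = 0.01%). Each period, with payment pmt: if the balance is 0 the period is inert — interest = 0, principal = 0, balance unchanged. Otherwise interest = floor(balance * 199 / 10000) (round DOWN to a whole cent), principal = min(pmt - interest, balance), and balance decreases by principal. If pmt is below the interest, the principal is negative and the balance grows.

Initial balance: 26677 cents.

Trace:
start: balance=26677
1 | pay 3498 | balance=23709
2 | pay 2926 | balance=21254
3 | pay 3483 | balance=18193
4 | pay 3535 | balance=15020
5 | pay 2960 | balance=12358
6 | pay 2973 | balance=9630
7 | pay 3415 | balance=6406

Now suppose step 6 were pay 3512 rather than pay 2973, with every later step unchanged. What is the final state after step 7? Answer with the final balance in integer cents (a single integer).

5856

(re-executing from step 6 with the substitution; state before step 6: balance=12358)
6 | pay 3512 | balance=9091
7 | pay 3415 | balance=5856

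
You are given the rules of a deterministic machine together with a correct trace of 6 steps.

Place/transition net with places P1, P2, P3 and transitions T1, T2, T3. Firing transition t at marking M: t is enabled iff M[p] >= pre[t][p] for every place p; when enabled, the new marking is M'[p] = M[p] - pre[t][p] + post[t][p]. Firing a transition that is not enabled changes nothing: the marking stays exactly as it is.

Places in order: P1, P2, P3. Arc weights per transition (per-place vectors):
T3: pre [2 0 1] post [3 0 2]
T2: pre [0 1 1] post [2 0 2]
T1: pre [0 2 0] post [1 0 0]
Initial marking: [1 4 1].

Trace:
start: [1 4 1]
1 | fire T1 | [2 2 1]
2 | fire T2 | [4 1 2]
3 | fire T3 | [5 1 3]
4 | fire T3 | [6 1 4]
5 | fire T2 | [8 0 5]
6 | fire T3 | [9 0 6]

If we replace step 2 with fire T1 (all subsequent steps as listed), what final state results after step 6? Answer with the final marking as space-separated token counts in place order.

(re-executing from step 2 with the substitution; state before step 2: [2 2 1])
2 | fire T1 | [3 0 1]
3 | fire T3 | [4 0 2]
4 | fire T3 | [5 0 3]
5 | fire T2 | [5 0 3]
6 | fire T3 | [6 0 4]

6 0 4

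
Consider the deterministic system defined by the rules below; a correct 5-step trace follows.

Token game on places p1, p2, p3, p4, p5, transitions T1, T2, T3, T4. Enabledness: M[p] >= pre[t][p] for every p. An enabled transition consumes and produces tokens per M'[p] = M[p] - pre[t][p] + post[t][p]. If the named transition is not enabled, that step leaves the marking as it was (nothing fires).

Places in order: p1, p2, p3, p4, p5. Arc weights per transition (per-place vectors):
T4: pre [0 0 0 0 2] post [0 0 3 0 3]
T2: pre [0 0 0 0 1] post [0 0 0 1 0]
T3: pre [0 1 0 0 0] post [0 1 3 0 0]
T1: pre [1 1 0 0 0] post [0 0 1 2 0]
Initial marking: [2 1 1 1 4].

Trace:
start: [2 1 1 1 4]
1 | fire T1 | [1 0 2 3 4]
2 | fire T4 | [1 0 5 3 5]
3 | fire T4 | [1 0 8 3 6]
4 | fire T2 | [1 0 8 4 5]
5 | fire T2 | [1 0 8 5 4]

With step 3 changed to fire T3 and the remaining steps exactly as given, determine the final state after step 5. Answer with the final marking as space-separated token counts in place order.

1 0 5 5 3

(re-executing from step 3 with the substitution; state before step 3: [1 0 5 3 5])
3 | fire T3 | [1 0 5 3 5]
4 | fire T2 | [1 0 5 4 4]
5 | fire T2 | [1 0 5 5 3]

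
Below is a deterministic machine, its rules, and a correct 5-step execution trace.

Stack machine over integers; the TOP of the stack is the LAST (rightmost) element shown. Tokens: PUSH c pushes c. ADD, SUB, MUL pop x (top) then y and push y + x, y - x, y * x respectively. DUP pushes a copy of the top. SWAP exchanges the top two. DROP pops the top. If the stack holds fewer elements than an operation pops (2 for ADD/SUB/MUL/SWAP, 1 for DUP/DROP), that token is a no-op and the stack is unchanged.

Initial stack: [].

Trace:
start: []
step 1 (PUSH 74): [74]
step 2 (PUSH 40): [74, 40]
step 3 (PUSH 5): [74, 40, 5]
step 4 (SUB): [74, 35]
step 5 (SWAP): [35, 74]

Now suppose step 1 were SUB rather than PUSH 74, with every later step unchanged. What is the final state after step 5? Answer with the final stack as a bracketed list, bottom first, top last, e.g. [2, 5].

(re-executing from step 1 with the substitution; state before step 1: [])
step 1 (SUB): []
step 2 (PUSH 40): [40]
step 3 (PUSH 5): [40, 5]
step 4 (SUB): [35]
step 5 (SWAP): [35]

[35]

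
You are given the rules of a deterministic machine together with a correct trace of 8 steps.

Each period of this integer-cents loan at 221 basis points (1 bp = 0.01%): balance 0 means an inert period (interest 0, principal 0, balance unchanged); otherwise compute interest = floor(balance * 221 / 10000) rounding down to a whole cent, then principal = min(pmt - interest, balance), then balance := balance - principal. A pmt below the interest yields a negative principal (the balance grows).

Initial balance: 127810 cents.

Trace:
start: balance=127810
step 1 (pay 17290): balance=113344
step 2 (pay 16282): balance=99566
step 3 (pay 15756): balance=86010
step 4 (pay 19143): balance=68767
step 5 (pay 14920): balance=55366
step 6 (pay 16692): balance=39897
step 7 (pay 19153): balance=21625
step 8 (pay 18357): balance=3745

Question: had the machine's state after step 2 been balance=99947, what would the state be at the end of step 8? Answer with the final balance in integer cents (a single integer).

state after step 2 := balance=99947
step 3 (pay 15756): balance=86399
step 4 (pay 19143): balance=69165
step 5 (pay 14920): balance=55773
step 6 (pay 16692): balance=40313
step 7 (pay 19153): balance=22050
step 8 (pay 18357): balance=4180

4180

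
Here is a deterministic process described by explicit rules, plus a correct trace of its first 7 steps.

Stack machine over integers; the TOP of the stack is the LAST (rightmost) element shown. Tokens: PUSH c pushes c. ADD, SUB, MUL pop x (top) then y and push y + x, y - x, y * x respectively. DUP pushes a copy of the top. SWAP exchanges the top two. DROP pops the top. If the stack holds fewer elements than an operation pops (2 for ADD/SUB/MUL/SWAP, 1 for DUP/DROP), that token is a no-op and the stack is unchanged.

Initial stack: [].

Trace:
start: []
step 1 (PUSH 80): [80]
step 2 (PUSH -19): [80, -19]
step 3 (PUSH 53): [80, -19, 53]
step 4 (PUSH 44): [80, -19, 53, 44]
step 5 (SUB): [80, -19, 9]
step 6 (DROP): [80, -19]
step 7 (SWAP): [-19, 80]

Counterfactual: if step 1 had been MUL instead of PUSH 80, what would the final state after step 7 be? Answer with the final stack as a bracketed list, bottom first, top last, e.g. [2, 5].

(re-executing from step 1 with the substitution; state before step 1: [])
step 1 (MUL): []
step 2 (PUSH -19): [-19]
step 3 (PUSH 53): [-19, 53]
step 4 (PUSH 44): [-19, 53, 44]
step 5 (SUB): [-19, 9]
step 6 (DROP): [-19]
step 7 (SWAP): [-19]

[-19]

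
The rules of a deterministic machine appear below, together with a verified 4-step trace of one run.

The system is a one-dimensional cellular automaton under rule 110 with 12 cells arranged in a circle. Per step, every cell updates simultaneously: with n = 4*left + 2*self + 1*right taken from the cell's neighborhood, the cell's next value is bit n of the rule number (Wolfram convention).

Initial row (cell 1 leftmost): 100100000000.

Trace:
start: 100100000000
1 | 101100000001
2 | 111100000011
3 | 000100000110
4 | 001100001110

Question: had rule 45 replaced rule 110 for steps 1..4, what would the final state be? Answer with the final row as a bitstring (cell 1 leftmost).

(re-executing steps 1..4 under rule 45; state before step 1: 100100000000)
1 | 100101111110
2 | 100111000001
3 | 000100011101
4 | 010101010011

010101010011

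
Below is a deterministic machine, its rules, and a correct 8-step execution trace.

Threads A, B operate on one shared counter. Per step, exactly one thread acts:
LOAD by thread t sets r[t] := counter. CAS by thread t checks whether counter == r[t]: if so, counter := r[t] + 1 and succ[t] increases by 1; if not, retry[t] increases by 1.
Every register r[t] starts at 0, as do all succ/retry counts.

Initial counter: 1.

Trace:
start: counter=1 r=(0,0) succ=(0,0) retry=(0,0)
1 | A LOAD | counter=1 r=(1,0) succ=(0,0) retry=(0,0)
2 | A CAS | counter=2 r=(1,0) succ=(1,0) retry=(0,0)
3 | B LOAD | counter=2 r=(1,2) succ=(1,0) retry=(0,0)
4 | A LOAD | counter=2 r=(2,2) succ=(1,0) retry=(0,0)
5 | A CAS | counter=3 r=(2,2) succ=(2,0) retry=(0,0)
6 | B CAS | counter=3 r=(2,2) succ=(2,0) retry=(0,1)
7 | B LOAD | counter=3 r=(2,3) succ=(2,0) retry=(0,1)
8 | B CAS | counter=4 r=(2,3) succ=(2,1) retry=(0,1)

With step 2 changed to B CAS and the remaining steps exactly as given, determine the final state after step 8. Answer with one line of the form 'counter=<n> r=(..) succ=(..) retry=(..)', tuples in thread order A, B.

counter=3 r=(1,2) succ=(1,1) retry=(0,2)

(re-executing from step 2 with the substitution; state before step 2: counter=1 r=(1,0) succ=(0,0) retry=(0,0))
2 | B CAS | counter=1 r=(1,0) succ=(0,0) retry=(0,1)
3 | B LOAD | counter=1 r=(1,1) succ=(0,0) retry=(0,1)
4 | A LOAD | counter=1 r=(1,1) succ=(0,0) retry=(0,1)
5 | A CAS | counter=2 r=(1,1) succ=(1,0) retry=(0,1)
6 | B CAS | counter=2 r=(1,1) succ=(1,0) retry=(0,2)
7 | B LOAD | counter=2 r=(1,2) succ=(1,0) retry=(0,2)
8 | B CAS | counter=3 r=(1,2) succ=(1,1) retry=(0,2)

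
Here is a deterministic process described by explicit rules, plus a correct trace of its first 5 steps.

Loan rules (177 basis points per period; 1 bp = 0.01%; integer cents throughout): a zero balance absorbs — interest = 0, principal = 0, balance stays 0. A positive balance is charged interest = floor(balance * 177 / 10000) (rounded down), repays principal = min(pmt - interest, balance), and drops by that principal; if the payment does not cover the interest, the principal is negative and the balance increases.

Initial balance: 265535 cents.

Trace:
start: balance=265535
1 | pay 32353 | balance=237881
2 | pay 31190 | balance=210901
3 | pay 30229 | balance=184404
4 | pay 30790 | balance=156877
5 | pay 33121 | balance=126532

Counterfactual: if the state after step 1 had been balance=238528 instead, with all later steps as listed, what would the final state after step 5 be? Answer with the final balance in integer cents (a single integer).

state after step 1 := balance=238528
2 | pay 31190 | balance=211559
3 | pay 30229 | balance=185074
4 | pay 30790 | balance=157559
5 | pay 33121 | balance=127226

127226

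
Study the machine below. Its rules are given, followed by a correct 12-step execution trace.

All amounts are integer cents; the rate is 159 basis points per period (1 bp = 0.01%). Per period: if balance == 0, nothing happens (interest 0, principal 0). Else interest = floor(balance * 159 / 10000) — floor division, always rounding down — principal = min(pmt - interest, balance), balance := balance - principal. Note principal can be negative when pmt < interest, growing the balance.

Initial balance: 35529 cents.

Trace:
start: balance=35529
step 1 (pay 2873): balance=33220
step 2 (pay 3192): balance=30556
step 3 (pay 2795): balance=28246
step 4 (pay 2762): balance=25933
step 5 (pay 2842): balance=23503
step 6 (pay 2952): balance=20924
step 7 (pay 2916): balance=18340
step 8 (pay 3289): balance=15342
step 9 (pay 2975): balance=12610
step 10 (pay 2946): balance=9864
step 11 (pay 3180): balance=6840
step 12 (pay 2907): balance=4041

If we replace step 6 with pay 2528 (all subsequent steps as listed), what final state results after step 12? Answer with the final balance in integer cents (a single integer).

(re-executing from step 6 with the substitution; state before step 6: balance=23503)
step 6 (pay 2528): balance=21348
step 7 (pay 2916): balance=18771
step 8 (pay 3289): balance=15780
step 9 (pay 2975): balance=13055
step 10 (pay 2946): balance=10316
step 11 (pay 3180): balance=7300
step 12 (pay 2907): balance=4509

4509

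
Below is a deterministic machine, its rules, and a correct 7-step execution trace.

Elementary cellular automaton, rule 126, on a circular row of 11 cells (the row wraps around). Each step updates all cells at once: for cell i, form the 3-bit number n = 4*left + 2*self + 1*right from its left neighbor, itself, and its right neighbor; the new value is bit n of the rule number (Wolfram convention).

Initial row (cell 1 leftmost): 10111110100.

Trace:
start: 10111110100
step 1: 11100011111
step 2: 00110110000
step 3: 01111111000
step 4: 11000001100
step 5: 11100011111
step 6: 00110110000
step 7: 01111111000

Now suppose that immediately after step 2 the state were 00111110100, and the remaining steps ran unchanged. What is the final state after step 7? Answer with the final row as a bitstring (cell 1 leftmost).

11111000111

state after step 2 := 00111110100
step 3: 01100011110
step 4: 11110110011
step 5: 00011111110
step 6: 00110000011
step 7: 11111000111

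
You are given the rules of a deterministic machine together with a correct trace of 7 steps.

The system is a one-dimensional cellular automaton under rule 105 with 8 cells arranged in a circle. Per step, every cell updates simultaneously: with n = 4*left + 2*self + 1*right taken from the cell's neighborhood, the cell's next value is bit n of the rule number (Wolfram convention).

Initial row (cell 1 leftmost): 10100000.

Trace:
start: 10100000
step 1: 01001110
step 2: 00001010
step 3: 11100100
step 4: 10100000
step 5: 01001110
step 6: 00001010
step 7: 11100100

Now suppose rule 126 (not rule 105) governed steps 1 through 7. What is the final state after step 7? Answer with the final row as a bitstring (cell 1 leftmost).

(re-executing steps 1..7 under rule 126; state before step 1: 10100000)
step 1: 11110001
step 2: 00011011
step 3: 10111111
step 4: 11100000
step 5: 10110001
step 6: 11111011
step 7: 00001110

00001110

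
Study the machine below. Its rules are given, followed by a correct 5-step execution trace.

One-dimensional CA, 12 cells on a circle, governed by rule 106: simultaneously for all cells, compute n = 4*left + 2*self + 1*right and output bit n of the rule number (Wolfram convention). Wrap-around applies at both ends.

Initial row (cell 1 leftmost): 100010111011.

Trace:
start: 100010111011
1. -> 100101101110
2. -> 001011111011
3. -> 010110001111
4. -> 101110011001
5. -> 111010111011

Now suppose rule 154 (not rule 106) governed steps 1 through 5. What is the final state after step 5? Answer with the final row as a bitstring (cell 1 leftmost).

001100110101

(re-executing steps 1..5 under rule 154; state before step 1: 100010111011)
1. -> 010100110011
2. -> 000011101110
3. -> 000111001101
4. -> 101110111000
5. -> 001100110101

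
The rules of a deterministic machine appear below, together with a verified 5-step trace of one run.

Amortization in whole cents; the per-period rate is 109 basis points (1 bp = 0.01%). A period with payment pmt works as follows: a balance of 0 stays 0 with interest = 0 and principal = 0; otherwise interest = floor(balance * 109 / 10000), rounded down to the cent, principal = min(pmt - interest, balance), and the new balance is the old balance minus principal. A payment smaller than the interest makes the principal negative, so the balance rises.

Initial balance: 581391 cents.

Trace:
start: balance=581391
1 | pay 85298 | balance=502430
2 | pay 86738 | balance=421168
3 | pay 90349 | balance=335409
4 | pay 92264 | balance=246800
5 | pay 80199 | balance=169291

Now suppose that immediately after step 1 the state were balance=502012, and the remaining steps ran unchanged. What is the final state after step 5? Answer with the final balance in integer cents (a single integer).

state after step 1 := balance=502012
2 | pay 86738 | balance=420745
3 | pay 90349 | balance=334982
4 | pay 92264 | balance=246369
5 | pay 80199 | balance=168855

168855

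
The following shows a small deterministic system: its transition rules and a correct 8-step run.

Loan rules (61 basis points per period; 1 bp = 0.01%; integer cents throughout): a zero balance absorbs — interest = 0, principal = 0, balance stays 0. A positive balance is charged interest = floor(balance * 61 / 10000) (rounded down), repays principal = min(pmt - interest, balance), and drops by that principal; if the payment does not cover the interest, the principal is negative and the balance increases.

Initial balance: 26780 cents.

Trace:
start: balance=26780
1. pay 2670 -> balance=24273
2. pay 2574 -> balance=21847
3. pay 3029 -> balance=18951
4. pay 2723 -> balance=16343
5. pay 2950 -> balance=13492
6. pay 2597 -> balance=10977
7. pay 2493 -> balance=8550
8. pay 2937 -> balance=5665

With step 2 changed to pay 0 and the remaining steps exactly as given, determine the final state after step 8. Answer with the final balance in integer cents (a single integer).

(re-executing from step 2 with the substitution; state before step 2: balance=24273)
2. pay 0 -> balance=24421
3. pay 3029 -> balance=21540
4. pay 2723 -> balance=18948
5. pay 2950 -> balance=16113
6. pay 2597 -> balance=13614
7. pay 2493 -> balance=11204
8. pay 2937 -> balance=8335

8335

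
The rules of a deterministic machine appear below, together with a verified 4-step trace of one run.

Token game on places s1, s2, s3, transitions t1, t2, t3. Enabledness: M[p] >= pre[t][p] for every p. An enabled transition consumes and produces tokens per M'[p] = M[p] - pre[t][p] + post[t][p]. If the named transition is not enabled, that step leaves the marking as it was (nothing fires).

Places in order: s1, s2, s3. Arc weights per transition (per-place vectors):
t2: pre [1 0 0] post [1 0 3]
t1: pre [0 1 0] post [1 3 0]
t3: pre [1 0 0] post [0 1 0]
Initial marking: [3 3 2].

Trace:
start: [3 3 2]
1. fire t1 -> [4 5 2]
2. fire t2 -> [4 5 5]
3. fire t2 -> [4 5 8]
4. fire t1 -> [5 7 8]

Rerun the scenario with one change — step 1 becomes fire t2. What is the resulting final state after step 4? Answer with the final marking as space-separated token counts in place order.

(re-executing from step 1 with the substitution; state before step 1: [3 3 2])
1. fire t2 -> [3 3 5]
2. fire t2 -> [3 3 8]
3. fire t2 -> [3 3 11]
4. fire t1 -> [4 5 11]

4 5 11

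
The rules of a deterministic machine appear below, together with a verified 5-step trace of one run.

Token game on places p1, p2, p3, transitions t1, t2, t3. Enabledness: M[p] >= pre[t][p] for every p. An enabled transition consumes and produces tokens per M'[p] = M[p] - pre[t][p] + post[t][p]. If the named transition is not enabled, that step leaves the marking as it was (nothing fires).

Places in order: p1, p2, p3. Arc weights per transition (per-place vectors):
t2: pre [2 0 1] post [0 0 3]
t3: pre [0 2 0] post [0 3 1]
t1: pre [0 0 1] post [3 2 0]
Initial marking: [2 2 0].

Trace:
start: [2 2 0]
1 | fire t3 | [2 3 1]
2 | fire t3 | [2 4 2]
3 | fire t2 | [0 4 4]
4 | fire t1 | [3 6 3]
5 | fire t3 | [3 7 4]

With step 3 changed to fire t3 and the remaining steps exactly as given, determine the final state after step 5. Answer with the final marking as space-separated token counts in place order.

5 8 3

(re-executing from step 3 with the substitution; state before step 3: [2 4 2])
3 | fire t3 | [2 5 3]
4 | fire t1 | [5 7 2]
5 | fire t3 | [5 8 3]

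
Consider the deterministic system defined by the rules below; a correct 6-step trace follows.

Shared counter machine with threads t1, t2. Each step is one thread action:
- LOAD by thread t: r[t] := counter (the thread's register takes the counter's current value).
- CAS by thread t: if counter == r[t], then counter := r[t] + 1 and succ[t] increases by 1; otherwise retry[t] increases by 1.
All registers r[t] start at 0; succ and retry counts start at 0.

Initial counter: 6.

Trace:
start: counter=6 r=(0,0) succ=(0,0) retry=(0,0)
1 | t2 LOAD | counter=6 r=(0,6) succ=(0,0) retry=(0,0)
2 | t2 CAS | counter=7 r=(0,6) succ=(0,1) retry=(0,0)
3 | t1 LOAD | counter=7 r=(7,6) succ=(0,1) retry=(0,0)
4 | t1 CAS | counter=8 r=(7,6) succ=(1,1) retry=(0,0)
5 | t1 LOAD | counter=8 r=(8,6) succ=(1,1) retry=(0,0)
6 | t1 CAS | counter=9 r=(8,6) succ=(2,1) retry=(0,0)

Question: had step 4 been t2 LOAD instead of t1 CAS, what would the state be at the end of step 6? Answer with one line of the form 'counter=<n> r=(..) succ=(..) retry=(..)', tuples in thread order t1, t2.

counter=8 r=(7,7) succ=(1,1) retry=(0,0)

(re-executing from step 4 with the substitution; state before step 4: counter=7 r=(7,6) succ=(0,1) retry=(0,0))
4 | t2 LOAD | counter=7 r=(7,7) succ=(0,1) retry=(0,0)
5 | t1 LOAD | counter=7 r=(7,7) succ=(0,1) retry=(0,0)
6 | t1 CAS | counter=8 r=(7,7) succ=(1,1) retry=(0,0)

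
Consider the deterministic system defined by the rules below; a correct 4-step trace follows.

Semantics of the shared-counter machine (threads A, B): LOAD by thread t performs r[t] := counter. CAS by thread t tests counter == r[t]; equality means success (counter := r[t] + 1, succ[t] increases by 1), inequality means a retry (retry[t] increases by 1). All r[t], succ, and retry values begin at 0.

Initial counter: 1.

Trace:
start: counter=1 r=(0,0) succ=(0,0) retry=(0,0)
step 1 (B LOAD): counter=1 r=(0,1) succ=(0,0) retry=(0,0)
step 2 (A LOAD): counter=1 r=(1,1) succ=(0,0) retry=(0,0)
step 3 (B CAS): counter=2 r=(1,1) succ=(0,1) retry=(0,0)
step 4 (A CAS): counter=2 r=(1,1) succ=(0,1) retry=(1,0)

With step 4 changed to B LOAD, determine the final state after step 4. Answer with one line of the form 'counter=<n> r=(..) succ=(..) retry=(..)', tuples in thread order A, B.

(re-executing from step 4 with the substitution; state before step 4: counter=2 r=(1,1) succ=(0,1) retry=(0,0))
step 4 (B LOAD): counter=2 r=(1,2) succ=(0,1) retry=(0,0)

counter=2 r=(1,2) succ=(0,1) retry=(0,0)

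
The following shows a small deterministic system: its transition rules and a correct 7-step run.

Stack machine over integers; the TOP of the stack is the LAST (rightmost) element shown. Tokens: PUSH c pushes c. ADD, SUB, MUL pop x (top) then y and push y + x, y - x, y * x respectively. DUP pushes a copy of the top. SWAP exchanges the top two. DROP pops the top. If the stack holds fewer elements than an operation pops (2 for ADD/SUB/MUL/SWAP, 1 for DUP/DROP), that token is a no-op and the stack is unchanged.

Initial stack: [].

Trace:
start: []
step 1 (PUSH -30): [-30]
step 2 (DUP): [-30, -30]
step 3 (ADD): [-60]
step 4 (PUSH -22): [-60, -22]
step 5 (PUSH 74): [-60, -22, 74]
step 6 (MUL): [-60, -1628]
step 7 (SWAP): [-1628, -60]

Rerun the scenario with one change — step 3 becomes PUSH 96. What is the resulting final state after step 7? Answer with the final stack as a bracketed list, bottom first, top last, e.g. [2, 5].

[-30, -30, -1628, 96]

(re-executing from step 3 with the substitution; state before step 3: [-30, -30])
step 3 (PUSH 96): [-30, -30, 96]
step 4 (PUSH -22): [-30, -30, 96, -22]
step 5 (PUSH 74): [-30, -30, 96, -22, 74]
step 6 (MUL): [-30, -30, 96, -1628]
step 7 (SWAP): [-30, -30, -1628, 96]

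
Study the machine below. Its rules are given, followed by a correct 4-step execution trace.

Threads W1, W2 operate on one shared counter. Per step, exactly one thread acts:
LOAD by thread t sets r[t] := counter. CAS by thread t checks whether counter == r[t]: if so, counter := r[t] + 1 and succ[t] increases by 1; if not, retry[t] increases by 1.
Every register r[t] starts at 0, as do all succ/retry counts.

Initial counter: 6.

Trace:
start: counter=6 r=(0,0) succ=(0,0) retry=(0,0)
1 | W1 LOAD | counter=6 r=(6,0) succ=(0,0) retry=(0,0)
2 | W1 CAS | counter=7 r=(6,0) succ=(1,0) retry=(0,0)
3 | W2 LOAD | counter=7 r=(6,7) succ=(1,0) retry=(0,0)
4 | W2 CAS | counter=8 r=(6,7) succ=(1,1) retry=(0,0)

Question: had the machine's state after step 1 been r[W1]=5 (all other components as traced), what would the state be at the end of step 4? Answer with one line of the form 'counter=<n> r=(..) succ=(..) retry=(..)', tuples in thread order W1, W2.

state after step 1 := counter=6 r=(5,0) succ=(0,0) retry=(0,0)
2 | W1 CAS | counter=6 r=(5,0) succ=(0,0) retry=(1,0)
3 | W2 LOAD | counter=6 r=(5,6) succ=(0,0) retry=(1,0)
4 | W2 CAS | counter=7 r=(5,6) succ=(0,1) retry=(1,0)

counter=7 r=(5,6) succ=(0,1) retry=(1,0)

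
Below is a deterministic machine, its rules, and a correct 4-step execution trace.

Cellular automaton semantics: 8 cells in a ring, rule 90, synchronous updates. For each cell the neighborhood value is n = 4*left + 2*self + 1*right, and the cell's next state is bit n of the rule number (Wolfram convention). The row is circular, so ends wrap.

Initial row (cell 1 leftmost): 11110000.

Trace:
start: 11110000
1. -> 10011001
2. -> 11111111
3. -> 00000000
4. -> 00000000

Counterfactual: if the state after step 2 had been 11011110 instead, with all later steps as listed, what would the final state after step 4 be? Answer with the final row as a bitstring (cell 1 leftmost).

11001100

state after step 2 := 11011110
3. -> 11010010
4. -> 11001100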